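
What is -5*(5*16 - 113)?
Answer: 165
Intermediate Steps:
-5*(5*16 - 113) = -5*(80 - 113) = -5*(-33) = 165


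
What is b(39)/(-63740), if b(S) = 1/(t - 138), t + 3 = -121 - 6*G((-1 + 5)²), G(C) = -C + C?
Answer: 1/16699880 ≈ 5.9881e-8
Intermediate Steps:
G(C) = 0
t = -124 (t = -3 + (-121 - 6*0) = -3 + (-121 - 1*0) = -3 + (-121 + 0) = -3 - 121 = -124)
b(S) = -1/262 (b(S) = 1/(-124 - 138) = 1/(-262) = -1/262)
b(39)/(-63740) = -1/262/(-63740) = -1/262*(-1/63740) = 1/16699880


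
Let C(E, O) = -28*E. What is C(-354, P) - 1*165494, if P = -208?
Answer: -155582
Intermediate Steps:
C(-354, P) - 1*165494 = -28*(-354) - 1*165494 = 9912 - 165494 = -155582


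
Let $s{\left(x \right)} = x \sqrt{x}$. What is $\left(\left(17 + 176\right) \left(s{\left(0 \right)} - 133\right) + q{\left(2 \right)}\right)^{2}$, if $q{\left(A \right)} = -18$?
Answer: $659821969$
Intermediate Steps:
$s{\left(x \right)} = x^{\frac{3}{2}}$
$\left(\left(17 + 176\right) \left(s{\left(0 \right)} - 133\right) + q{\left(2 \right)}\right)^{2} = \left(\left(17 + 176\right) \left(0^{\frac{3}{2}} - 133\right) - 18\right)^{2} = \left(193 \left(0 - 133\right) - 18\right)^{2} = \left(193 \left(-133\right) - 18\right)^{2} = \left(-25669 - 18\right)^{2} = \left(-25687\right)^{2} = 659821969$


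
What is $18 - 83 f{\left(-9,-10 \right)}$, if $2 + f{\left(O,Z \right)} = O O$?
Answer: $-6539$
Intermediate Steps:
$f{\left(O,Z \right)} = -2 + O^{2}$ ($f{\left(O,Z \right)} = -2 + O O = -2 + O^{2}$)
$18 - 83 f{\left(-9,-10 \right)} = 18 - 83 \left(-2 + \left(-9\right)^{2}\right) = 18 - 83 \left(-2 + 81\right) = 18 - 6557 = -6539$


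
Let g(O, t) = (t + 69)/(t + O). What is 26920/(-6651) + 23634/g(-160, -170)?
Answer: 513563300/6651 ≈ 77216.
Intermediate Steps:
g(O, t) = (69 + t)/(O + t)
26920/(-6651) + 23634/g(-160, -170) = 26920/(-6651) + 23634/(((69 - 170)/(-160 - 170))) = 26920*(-1/6651) + 23634/((-101/(-330))) = -26920/6651 + 23634/((-1/330*(-101))) = -26920/6651 + 23634/(101/330) = -26920/6651 + 23634*(330/101) = -26920/6651 + 77220 = 513563300/6651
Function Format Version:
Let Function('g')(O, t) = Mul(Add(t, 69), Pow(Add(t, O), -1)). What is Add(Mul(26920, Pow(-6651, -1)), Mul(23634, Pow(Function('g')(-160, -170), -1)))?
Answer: Rational(513563300, 6651) ≈ 77216.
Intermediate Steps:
Function('g')(O, t) = Mul(Pow(Add(O, t), -1), Add(69, t)) (Function('g')(O, t) = Mul(Add(69, t), Pow(Add(O, t), -1)) = Mul(Pow(Add(O, t), -1), Add(69, t)))
Add(Mul(26920, Pow(-6651, -1)), Mul(23634, Pow(Function('g')(-160, -170), -1))) = Add(Mul(26920, Pow(-6651, -1)), Mul(23634, Pow(Mul(Pow(Add(-160, -170), -1), Add(69, -170)), -1))) = Add(Mul(26920, Rational(-1, 6651)), Mul(23634, Pow(Mul(Pow(-330, -1), -101), -1))) = Add(Rational(-26920, 6651), Mul(23634, Pow(Mul(Rational(-1, 330), -101), -1))) = Add(Rational(-26920, 6651), Mul(23634, Pow(Rational(101, 330), -1))) = Add(Rational(-26920, 6651), Mul(23634, Rational(330, 101))) = Add(Rational(-26920, 6651), 77220) = Rational(513563300, 6651)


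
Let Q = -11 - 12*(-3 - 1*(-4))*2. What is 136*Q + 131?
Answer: -4629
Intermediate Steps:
Q = -35 (Q = -11 - 12*(-3 + 4)*2 = -11 - 12*2 = -11 - 24 = -35)
136*Q + 131 = 136*(-35) + 131 = -4760 + 131 = -4629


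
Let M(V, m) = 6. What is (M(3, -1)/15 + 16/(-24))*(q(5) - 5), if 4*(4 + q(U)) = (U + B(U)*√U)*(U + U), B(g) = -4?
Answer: -14/15 + 8*√5/3 ≈ 5.0295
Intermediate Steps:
q(U) = -4 + U*(U - 4*√U)/2 (q(U) = -4 + ((U - 4*√U)*(U + U))/4 = -4 + ((U - 4*√U)*(2*U))/4 = -4 + (2*U*(U - 4*√U))/4 = -4 + U*(U - 4*√U)/2)
(M(3, -1)/15 + 16/(-24))*(q(5) - 5) = (6/15 + 16/(-24))*((-4 + (½)*5² - 10*√5) - 5) = (6*(1/15) + 16*(-1/24))*((-4 + (½)*25 - 10*√5) - 5) = (⅖ - ⅔)*((-4 + 25/2 - 10*√5) - 5) = -4*((17/2 - 10*√5) - 5)/15 = -4*(7/2 - 10*√5)/15 = -14/15 + 8*√5/3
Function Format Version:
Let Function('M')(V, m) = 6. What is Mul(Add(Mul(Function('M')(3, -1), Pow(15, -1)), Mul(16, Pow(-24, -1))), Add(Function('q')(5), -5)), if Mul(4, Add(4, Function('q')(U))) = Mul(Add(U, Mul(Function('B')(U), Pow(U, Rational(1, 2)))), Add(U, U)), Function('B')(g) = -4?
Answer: Add(Rational(-14, 15), Mul(Rational(8, 3), Pow(5, Rational(1, 2)))) ≈ 5.0295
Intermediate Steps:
Function('q')(U) = Add(-4, Mul(Rational(1, 2), U, Add(U, Mul(-4, Pow(U, Rational(1, 2)))))) (Function('q')(U) = Add(-4, Mul(Rational(1, 4), Mul(Add(U, Mul(-4, Pow(U, Rational(1, 2)))), Add(U, U)))) = Add(-4, Mul(Rational(1, 4), Mul(Add(U, Mul(-4, Pow(U, Rational(1, 2)))), Mul(2, U)))) = Add(-4, Mul(Rational(1, 4), Mul(2, U, Add(U, Mul(-4, Pow(U, Rational(1, 2))))))) = Add(-4, Mul(Rational(1, 2), U, Add(U, Mul(-4, Pow(U, Rational(1, 2)))))))
Mul(Add(Mul(Function('M')(3, -1), Pow(15, -1)), Mul(16, Pow(-24, -1))), Add(Function('q')(5), -5)) = Mul(Add(Mul(6, Pow(15, -1)), Mul(16, Pow(-24, -1))), Add(Add(-4, Mul(Rational(1, 2), Pow(5, 2)), Mul(-2, Pow(5, Rational(3, 2)))), -5)) = Mul(Add(Mul(6, Rational(1, 15)), Mul(16, Rational(-1, 24))), Add(Add(-4, Mul(Rational(1, 2), 25), Mul(-2, Mul(5, Pow(5, Rational(1, 2))))), -5)) = Mul(Add(Rational(2, 5), Rational(-2, 3)), Add(Add(-4, Rational(25, 2), Mul(-10, Pow(5, Rational(1, 2)))), -5)) = Mul(Rational(-4, 15), Add(Add(Rational(17, 2), Mul(-10, Pow(5, Rational(1, 2)))), -5)) = Mul(Rational(-4, 15), Add(Rational(7, 2), Mul(-10, Pow(5, Rational(1, 2))))) = Add(Rational(-14, 15), Mul(Rational(8, 3), Pow(5, Rational(1, 2))))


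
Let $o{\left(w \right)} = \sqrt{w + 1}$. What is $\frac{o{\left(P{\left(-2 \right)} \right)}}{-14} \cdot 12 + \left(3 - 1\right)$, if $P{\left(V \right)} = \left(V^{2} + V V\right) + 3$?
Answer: $2 - \frac{12 \sqrt{3}}{7} \approx -0.96923$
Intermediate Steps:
$P{\left(V \right)} = 3 + 2 V^{2}$ ($P{\left(V \right)} = \left(V^{2} + V^{2}\right) + 3 = 2 V^{2} + 3 = 3 + 2 V^{2}$)
$o{\left(w \right)} = \sqrt{1 + w}$
$\frac{o{\left(P{\left(-2 \right)} \right)}}{-14} \cdot 12 + \left(3 - 1\right) = \frac{\sqrt{1 + \left(3 + 2 \left(-2\right)^{2}\right)}}{-14} \cdot 12 + \left(3 - 1\right) = \sqrt{1 + \left(3 + 2 \cdot 4\right)} \left(- \frac{1}{14}\right) 12 + \left(3 - 1\right) = \sqrt{1 + \left(3 + 8\right)} \left(- \frac{1}{14}\right) 12 + 2 = \sqrt{1 + 11} \left(- \frac{1}{14}\right) 12 + 2 = \sqrt{12} \left(- \frac{1}{14}\right) 12 + 2 = 2 \sqrt{3} \left(- \frac{1}{14}\right) 12 + 2 = - \frac{\sqrt{3}}{7} \cdot 12 + 2 = - \frac{12 \sqrt{3}}{7} + 2 = 2 - \frac{12 \sqrt{3}}{7}$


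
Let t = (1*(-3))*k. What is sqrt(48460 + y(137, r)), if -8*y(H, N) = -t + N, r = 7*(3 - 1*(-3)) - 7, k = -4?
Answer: 3*sqrt(86146)/4 ≈ 220.13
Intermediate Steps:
t = 12 (t = (1*(-3))*(-4) = -3*(-4) = 12)
r = 35 (r = 7*(3 + 3) - 7 = 7*6 - 7 = 42 - 7 = 35)
y(H, N) = 3/2 - N/8 (y(H, N) = -(-1*12 + N)/8 = -(-12 + N)/8 = 3/2 - N/8)
sqrt(48460 + y(137, r)) = sqrt(48460 + (3/2 - 1/8*35)) = sqrt(48460 + (3/2 - 35/8)) = sqrt(48460 - 23/8) = sqrt(387657/8) = 3*sqrt(86146)/4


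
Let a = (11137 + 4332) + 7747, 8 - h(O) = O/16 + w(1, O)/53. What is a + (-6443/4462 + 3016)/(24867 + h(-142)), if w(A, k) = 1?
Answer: 546478109547668/23538734405 ≈ 23216.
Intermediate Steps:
h(O) = 423/53 - O/16 (h(O) = 8 - (O/16 + 1/53) = 8 - (1/53 + O/16) = 8 + (-1/53 - O/16) = 423/53 - O/16)
a = 23216 (a = 15469 + 7747 = 23216)
a + (-6443/4462 + 3016)/(24867 + h(-142)) = 23216 + (-6443/4462 + 3016)/(24867 + (423/53 - 1/16*(-142))) = 23216 + (-6443*1/4462 + 3016)/(24867 + (423/53 + 71/8)) = 23216 + (-6443/4462 + 3016)/(24867 + 7147/424) = 23216 + 13450949/(4462*(10550755/424)) = 23216 + (13450949/4462)*(424/10550755) = 23216 + 2851601188/23538734405 = 546478109547668/23538734405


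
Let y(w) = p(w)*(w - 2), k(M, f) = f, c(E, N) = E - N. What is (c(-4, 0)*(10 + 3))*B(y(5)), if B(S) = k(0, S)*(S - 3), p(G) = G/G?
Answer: 0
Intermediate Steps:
p(G) = 1
y(w) = -2 + w (y(w) = 1*(w - 2) = 1*(-2 + w) = -2 + w)
B(S) = S*(-3 + S) (B(S) = S*(S - 3) = S*(-3 + S))
(c(-4, 0)*(10 + 3))*B(y(5)) = ((-4 - 1*0)*(10 + 3))*((-2 + 5)*(-3 + (-2 + 5))) = ((-4 + 0)*13)*(3*(-3 + 3)) = (-4*13)*(3*0) = -52*0 = 0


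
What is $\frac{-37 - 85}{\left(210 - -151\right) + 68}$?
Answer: $- \frac{122}{429} \approx -0.28438$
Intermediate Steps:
$\frac{-37 - 85}{\left(210 - -151\right) + 68} = - \frac{122}{\left(210 + 151\right) + 68} = - \frac{122}{361 + 68} = - \frac{122}{429}$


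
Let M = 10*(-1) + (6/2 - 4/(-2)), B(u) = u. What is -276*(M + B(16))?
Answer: -3036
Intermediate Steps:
M = -5 (M = -10 + (6*(½) - 4*(-½)) = -10 + (3 + 2) = -10 + 5 = -5)
-276*(M + B(16)) = -276*(-5 + 16) = -276*11 = -3036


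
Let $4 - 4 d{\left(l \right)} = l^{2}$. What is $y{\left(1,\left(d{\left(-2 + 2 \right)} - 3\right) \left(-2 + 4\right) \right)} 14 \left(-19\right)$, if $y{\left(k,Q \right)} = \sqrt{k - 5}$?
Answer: $- 532 i \approx - 532.0 i$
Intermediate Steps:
$d{\left(l \right)} = 1 - \frac{l^{2}}{4}$
$y{\left(k,Q \right)} = \sqrt{-5 + k}$
$y{\left(1,\left(d{\left(-2 + 2 \right)} - 3\right) \left(-2 + 4\right) \right)} 14 \left(-19\right) = \sqrt{-5 + 1} \cdot 14 \left(-19\right) = \sqrt{-4} \cdot 14 \left(-19\right) = 2 i 14 \left(-19\right) = 28 i \left(-19\right) = - 532 i$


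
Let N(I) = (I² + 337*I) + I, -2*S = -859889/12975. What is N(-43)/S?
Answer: -329175750/859889 ≈ -382.81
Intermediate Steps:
S = 859889/25950 (S = -(-859889)/(2*12975) = -½*(-859889/12975) = 859889/25950 ≈ 33.136)
N(I) = I² + 338*I
N(-43)/S = (-43*(338 - 43))/(859889/25950) = -43*295*(25950/859889) = -12685*25950/859889 = -329175750/859889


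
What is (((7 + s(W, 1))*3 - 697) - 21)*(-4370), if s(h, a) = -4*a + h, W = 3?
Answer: 3059000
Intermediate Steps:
s(h, a) = h - 4*a
(((7 + s(W, 1))*3 - 697) - 21)*(-4370) = (((7 + (3 - 4*1))*3 - 697) - 21)*(-4370) = (((7 + (3 - 4))*3 - 697) - 21)*(-4370) = (((7 - 1)*3 - 697) - 21)*(-4370) = ((6*3 - 697) - 21)*(-4370) = ((18 - 697) - 21)*(-4370) = (-679 - 21)*(-4370) = -700*(-4370) = 3059000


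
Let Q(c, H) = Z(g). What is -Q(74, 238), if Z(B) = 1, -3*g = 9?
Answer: -1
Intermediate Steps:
g = -3 (g = -⅓*9 = -3)
Q(c, H) = 1
-Q(74, 238) = -1*1 = -1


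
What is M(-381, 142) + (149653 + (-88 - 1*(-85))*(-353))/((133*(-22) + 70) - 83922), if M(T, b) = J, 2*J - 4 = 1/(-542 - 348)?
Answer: 20287771/77232420 ≈ 0.26268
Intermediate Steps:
J = 3559/1780 (J = 2 + 1/(2*(-542 - 348)) = 2 + (1/2)/(-890) = 2 + (1/2)*(-1/890) = 2 - 1/1780 = 3559/1780 ≈ 1.9994)
M(T, b) = 3559/1780
M(-381, 142) + (149653 + (-88 - 1*(-85))*(-353))/((133*(-22) + 70) - 83922) = 3559/1780 + (149653 + (-88 - 1*(-85))*(-353))/((133*(-22) + 70) - 83922) = 3559/1780 + (149653 + (-88 + 85)*(-353))/((-2926 + 70) - 83922) = 3559/1780 + (149653 - 3*(-353))/(-2856 - 83922) = 3559/1780 + (149653 + 1059)/(-86778) = 3559/1780 + 150712*(-1/86778) = 3559/1780 - 75356/43389 = 20287771/77232420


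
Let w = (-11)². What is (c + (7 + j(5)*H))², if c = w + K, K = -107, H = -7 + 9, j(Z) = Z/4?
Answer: 2209/4 ≈ 552.25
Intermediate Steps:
w = 121
j(Z) = Z/4 (j(Z) = Z*(¼) = Z/4)
H = 2
c = 14 (c = 121 - 107 = 14)
(c + (7 + j(5)*H))² = (14 + (7 + ((¼)*5)*2))² = (14 + (7 + (5/4)*2))² = (14 + (7 + 5/2))² = (14 + 19/2)² = (47/2)² = 2209/4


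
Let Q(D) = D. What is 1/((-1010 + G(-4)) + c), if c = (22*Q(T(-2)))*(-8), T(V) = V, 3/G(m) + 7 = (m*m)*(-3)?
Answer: -55/36193 ≈ -0.0015196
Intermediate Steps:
G(m) = 3/(-7 - 3*m²) (G(m) = 3/(-7 + (m*m)*(-3)) = 3/(-7 + m²*(-3)) = 3/(-7 - 3*m²))
c = 352 (c = (22*(-2))*(-8) = -44*(-8) = 352)
1/((-1010 + G(-4)) + c) = 1/((-1010 - 3/(7 + 3*(-4)²)) + 352) = 1/((-1010 - 3/(7 + 3*16)) + 352) = 1/((-1010 - 3/(7 + 48)) + 352) = 1/((-1010 - 3/55) + 352) = 1/(-55553/55 + 352) = 1/(-36193/55) = -55/36193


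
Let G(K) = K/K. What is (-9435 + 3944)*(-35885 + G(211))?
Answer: 197039044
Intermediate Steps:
G(K) = 1
(-9435 + 3944)*(-35885 + G(211)) = (-9435 + 3944)*(-35885 + 1) = -5491*(-35884) = 197039044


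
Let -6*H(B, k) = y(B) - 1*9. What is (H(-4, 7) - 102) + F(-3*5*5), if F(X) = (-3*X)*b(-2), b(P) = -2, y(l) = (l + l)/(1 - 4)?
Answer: -9917/18 ≈ -550.94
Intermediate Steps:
y(l) = -2*l/3 (y(l) = (2*l)/(-3) = (2*l)*(-⅓) = -2*l/3)
H(B, k) = 3/2 + B/9 (H(B, k) = -(-2*B/3 - 1*9)/6 = -(-2*B/3 - 9)/6 = -(-9 - 2*B/3)/6 = 3/2 + B/9)
F(X) = 6*X (F(X) = -3*X*(-2) = 6*X)
(H(-4, 7) - 102) + F(-3*5*5) = ((3/2 + (⅑)*(-4)) - 102) + 6*(-3*5*5) = ((3/2 - 4/9) - 102) + 6*(-15*5) = (19/18 - 102) + 6*(-75) = -1817/18 - 450 = -9917/18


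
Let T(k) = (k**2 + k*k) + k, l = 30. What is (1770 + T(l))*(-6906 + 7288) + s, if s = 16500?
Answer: 1391700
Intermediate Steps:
T(k) = k + 2*k**2 (T(k) = (k**2 + k**2) + k = 2*k**2 + k = k + 2*k**2)
(1770 + T(l))*(-6906 + 7288) + s = (1770 + 30*(1 + 2*30))*(-6906 + 7288) + 16500 = (1770 + 30*(1 + 60))*382 + 16500 = (1770 + 30*61)*382 + 16500 = (1770 + 1830)*382 + 16500 = 3600*382 + 16500 = 1375200 + 16500 = 1391700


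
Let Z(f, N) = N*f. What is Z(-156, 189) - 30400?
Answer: -59884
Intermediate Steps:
Z(-156, 189) - 30400 = 189*(-156) - 30400 = -29484 - 30400 = -59884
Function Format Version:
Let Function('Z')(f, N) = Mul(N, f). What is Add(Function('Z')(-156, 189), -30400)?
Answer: -59884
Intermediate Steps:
Add(Function('Z')(-156, 189), -30400) = Add(Mul(189, -156), -30400) = Add(-29484, -30400) = -59884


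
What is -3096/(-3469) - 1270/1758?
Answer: 518569/3049251 ≈ 0.17006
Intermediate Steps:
-3096/(-3469) - 1270/1758 = -3096*(-1/3469) - 1270*1/1758 = 3096/3469 - 635/879 = 518569/3049251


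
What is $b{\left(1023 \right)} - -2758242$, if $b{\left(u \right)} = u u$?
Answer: $3804771$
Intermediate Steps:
$b{\left(u \right)} = u^{2}$
$b{\left(1023 \right)} - -2758242 = 1023^{2} - -2758242 = 1046529 + 2758242 = 3804771$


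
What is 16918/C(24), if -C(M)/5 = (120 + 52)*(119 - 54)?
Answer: -8459/27950 ≈ -0.30265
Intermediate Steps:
C(M) = -55900 (C(M) = -5*(120 + 52)*(119 - 54) = -860*65 = -5*11180 = -55900)
16918/C(24) = 16918/(-55900) = 16918*(-1/55900) = -8459/27950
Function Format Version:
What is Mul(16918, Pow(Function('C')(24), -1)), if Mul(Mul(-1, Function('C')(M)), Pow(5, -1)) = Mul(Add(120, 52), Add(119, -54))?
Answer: Rational(-8459, 27950) ≈ -0.30265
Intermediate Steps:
Function('C')(M) = -55900 (Function('C')(M) = Mul(-5, Mul(Add(120, 52), Add(119, -54))) = Mul(-5, Mul(172, 65)) = Mul(-5, 11180) = -55900)
Mul(16918, Pow(Function('C')(24), -1)) = Mul(16918, Pow(-55900, -1)) = Mul(16918, Rational(-1, 55900)) = Rational(-8459, 27950)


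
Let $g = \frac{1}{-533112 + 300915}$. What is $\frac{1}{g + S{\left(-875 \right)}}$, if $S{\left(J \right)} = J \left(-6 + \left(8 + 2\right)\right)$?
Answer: $- \frac{232197}{812689501} \approx -0.00028571$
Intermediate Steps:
$g = - \frac{1}{232197}$ ($g = \frac{1}{-232197} = - \frac{1}{232197} \approx -4.3067 \cdot 10^{-6}$)
$S{\left(J \right)} = 4 J$ ($S{\left(J \right)} = J \left(-6 + 10\right) = J 4 = 4 J$)
$\frac{1}{g + S{\left(-875 \right)}} = \frac{1}{- \frac{1}{232197} + 4 \left(-875\right)} = \frac{1}{- \frac{1}{232197} - 3500} = \frac{1}{- \frac{812689501}{232197}} = - \frac{232197}{812689501}$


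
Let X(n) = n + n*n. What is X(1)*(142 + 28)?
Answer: 340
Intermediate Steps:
X(n) = n + n²
X(1)*(142 + 28) = (1*(1 + 1))*(142 + 28) = (1*2)*170 = 2*170 = 340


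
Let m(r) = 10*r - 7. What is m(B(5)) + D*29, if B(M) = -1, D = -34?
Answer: -1003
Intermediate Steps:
m(r) = -7 + 10*r
m(B(5)) + D*29 = (-7 + 10*(-1)) - 34*29 = (-7 - 10) - 986 = -17 - 986 = -1003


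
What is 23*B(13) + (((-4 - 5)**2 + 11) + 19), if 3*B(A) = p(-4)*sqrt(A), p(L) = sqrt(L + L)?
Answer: 111 + 46*I*sqrt(26)/3 ≈ 111.0 + 78.185*I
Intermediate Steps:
p(L) = sqrt(2)*sqrt(L) (p(L) = sqrt(2*L) = sqrt(2)*sqrt(L))
B(A) = 2*I*sqrt(2)*sqrt(A)/3 (B(A) = ((sqrt(2)*sqrt(-4))*sqrt(A))/3 = ((sqrt(2)*(2*I))*sqrt(A))/3 = ((2*I*sqrt(2))*sqrt(A))/3 = (2*I*sqrt(2)*sqrt(A))/3 = 2*I*sqrt(2)*sqrt(A)/3)
23*B(13) + (((-4 - 5)**2 + 11) + 19) = 23*(2*I*sqrt(2)*sqrt(13)/3) + (((-4 - 5)**2 + 11) + 19) = 23*(2*I*sqrt(26)/3) + (((-9)**2 + 11) + 19) = 46*I*sqrt(26)/3 + ((81 + 11) + 19) = 46*I*sqrt(26)/3 + (92 + 19) = 46*I*sqrt(26)/3 + 111 = 111 + 46*I*sqrt(26)/3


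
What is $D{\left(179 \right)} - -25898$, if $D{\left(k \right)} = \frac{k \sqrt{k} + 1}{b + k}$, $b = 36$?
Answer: $\frac{5568071}{215} + \frac{179 \sqrt{179}}{215} \approx 25909.0$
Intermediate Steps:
$D{\left(k \right)} = \frac{1 + k^{\frac{3}{2}}}{36 + k}$ ($D{\left(k \right)} = \frac{k \sqrt{k} + 1}{36 + k} = \frac{k^{\frac{3}{2}} + 1}{36 + k} = \frac{1 + k^{\frac{3}{2}}}{36 + k}$)
$D{\left(179 \right)} - -25898 = \frac{1 + 179^{\frac{3}{2}}}{36 + 179} - -25898 = \frac{1 + 179 \sqrt{179}}{215} + 25898 = \left(\frac{1}{215} + \frac{179 \sqrt{179}}{215}\right) + 25898 = \frac{5568071}{215} + \frac{179 \sqrt{179}}{215}$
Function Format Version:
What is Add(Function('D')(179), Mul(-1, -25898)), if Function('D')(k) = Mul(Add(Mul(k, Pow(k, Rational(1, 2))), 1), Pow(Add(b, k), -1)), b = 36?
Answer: Add(Rational(5568071, 215), Mul(Rational(179, 215), Pow(179, Rational(1, 2)))) ≈ 25909.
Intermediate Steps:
Function('D')(k) = Mul(Pow(Add(36, k), -1), Add(1, Pow(k, Rational(3, 2)))) (Function('D')(k) = Mul(Add(Mul(k, Pow(k, Rational(1, 2))), 1), Pow(Add(36, k), -1)) = Mul(Add(Pow(k, Rational(3, 2)), 1), Pow(Add(36, k), -1)) = Mul(Add(1, Pow(k, Rational(3, 2))), Pow(Add(36, k), -1)) = Mul(Pow(Add(36, k), -1), Add(1, Pow(k, Rational(3, 2)))))
Add(Function('D')(179), Mul(-1, -25898)) = Add(Mul(Pow(Add(36, 179), -1), Add(1, Pow(179, Rational(3, 2)))), Mul(-1, -25898)) = Add(Mul(Pow(215, -1), Add(1, Mul(179, Pow(179, Rational(1, 2))))), 25898) = Add(Mul(Rational(1, 215), Add(1, Mul(179, Pow(179, Rational(1, 2))))), 25898) = Add(Add(Rational(1, 215), Mul(Rational(179, 215), Pow(179, Rational(1, 2)))), 25898) = Add(Rational(5568071, 215), Mul(Rational(179, 215), Pow(179, Rational(1, 2))))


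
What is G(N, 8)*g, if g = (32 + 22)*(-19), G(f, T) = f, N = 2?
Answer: -2052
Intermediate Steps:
g = -1026 (g = 54*(-19) = -1026)
G(N, 8)*g = 2*(-1026) = -2052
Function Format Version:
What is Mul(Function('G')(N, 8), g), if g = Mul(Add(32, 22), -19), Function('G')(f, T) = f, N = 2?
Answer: -2052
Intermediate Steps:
g = -1026 (g = Mul(54, -19) = -1026)
Mul(Function('G')(N, 8), g) = Mul(2, -1026) = -2052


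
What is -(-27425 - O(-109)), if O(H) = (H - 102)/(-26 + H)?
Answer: 3702586/135 ≈ 27427.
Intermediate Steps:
O(H) = (-102 + H)/(-26 + H)
-(-27425 - O(-109)) = -(-27425 - (-102 - 109)/(-26 - 109)) = -(-27425 - (-211)/(-135)) = -(-27425 - (-1)*(-211)/135) = -(-27425 - 1*211/135) = -(-27425 - 211/135) = -1*(-3702586/135) = 3702586/135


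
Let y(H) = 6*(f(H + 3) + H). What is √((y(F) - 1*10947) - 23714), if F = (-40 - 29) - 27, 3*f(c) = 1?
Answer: 9*I*√435 ≈ 187.71*I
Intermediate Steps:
f(c) = ⅓ (f(c) = (⅓)*1 = ⅓)
F = -96 (F = -69 - 27 = -96)
y(H) = 2 + 6*H (y(H) = 6*(⅓ + H) = 2 + 6*H)
√((y(F) - 1*10947) - 23714) = √(((2 + 6*(-96)) - 1*10947) - 23714) = √(((2 - 576) - 10947) - 23714) = √((-574 - 10947) - 23714) = √(-11521 - 23714) = √(-35235) = 9*I*√435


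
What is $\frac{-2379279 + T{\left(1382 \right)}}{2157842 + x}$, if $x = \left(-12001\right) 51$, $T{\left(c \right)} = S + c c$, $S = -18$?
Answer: $- \frac{469373}{1545791} \approx -0.30365$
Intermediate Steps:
$T{\left(c \right)} = -18 + c^{2}$ ($T{\left(c \right)} = -18 + c c = -18 + c^{2}$)
$x = -612051$
$\frac{-2379279 + T{\left(1382 \right)}}{2157842 + x} = \frac{-2379279 - \left(18 - 1382^{2}\right)}{2157842 - 612051} = \frac{-2379279 + \left(-18 + 1909924\right)}{1545791} = \left(-2379279 + 1909906\right) \frac{1}{1545791} = \left(-469373\right) \frac{1}{1545791} = - \frac{469373}{1545791}$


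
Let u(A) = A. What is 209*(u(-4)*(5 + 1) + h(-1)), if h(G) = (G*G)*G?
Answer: -5225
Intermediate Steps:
h(G) = G**3 (h(G) = G**2*G = G**3)
209*(u(-4)*(5 + 1) + h(-1)) = 209*(-4*(5 + 1) + (-1)**3) = 209*(-4*6 - 1) = 209*(-24 - 1) = 209*(-25) = -5225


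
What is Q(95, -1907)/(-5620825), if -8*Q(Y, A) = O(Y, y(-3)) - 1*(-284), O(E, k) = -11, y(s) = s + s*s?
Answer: 39/6423800 ≈ 6.0712e-6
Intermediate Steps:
y(s) = s + s**2
Q(Y, A) = -273/8 (Q(Y, A) = -(-11 - 1*(-284))/8 = -(-11 + 284)/8 = -1/8*273 = -273/8)
Q(95, -1907)/(-5620825) = -273/8/(-5620825) = -273/8*(-1/5620825) = 39/6423800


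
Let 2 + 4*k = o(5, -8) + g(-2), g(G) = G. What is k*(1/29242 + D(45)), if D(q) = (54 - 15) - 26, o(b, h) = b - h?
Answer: 3421323/116968 ≈ 29.250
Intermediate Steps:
D(q) = 13 (D(q) = 39 - 26 = 13)
k = 9/4 (k = -½ + ((5 - 1*(-8)) - 2)/4 = -½ + ((5 + 8) - 2)/4 = -½ + (13 - 2)/4 = -½ + (¼)*11 = -½ + 11/4 = 9/4 ≈ 2.2500)
k*(1/29242 + D(45)) = 9*(1/29242 + 13)/4 = (9/4)*(380147/29242) = 3421323/116968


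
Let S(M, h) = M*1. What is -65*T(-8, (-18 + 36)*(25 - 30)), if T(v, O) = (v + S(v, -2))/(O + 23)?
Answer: -1040/67 ≈ -15.522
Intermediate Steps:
S(M, h) = M
T(v, O) = 2*v/(23 + O) (T(v, O) = (v + v)/(O + 23) = (2*v)/(23 + O) = 2*v/(23 + O))
-65*T(-8, (-18 + 36)*(25 - 30)) = -130*(-8)/(23 + (-18 + 36)*(25 - 30)) = -130*(-8)/(23 + 18*(-5)) = -130*(-8)/(23 - 90) = -130*(-8)/(-67) = -130*(-8)*(-1)/67 = -65*16/67 = -1040/67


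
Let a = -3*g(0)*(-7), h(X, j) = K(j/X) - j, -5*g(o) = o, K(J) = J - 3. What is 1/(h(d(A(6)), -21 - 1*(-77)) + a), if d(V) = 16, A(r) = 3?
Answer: -2/111 ≈ -0.018018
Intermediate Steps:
K(J) = -3 + J
g(o) = -o/5
h(X, j) = -3 - j + j/X (h(X, j) = (-3 + j/X) - j = -3 - j + j/X)
a = 0 (a = -(-3)*0/5*(-7) = -3*0*(-7) = 0*(-7) = 0)
1/(h(d(A(6)), -21 - 1*(-77)) + a) = 1/((-3 - (-21 - 1*(-77)) + (-21 - 1*(-77))/16) + 0) = 1/((-3 - (-21 + 77) + (-21 + 77)*(1/16)) + 0) = 1/((-3 - 1*56 + 56*(1/16)) + 0) = 1/((-3 - 56 + 7/2) + 0) = 1/(-111/2 + 0) = 1/(-111/2) = -2/111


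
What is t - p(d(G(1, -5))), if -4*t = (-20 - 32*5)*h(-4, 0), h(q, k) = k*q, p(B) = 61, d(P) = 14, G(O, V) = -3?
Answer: -61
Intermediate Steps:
t = 0 (t = -(-20 - 32*5)*0*(-4)/4 = -(-20 - 160)*0/4 = -(-45)*0 = -¼*0 = 0)
t - p(d(G(1, -5))) = 0 - 1*61 = 0 - 61 = -61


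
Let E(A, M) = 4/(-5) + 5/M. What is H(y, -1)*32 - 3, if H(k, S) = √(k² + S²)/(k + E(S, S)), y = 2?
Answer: -3 - 160*√5/19 ≈ -21.830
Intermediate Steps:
E(A, M) = -⅘ + 5/M (E(A, M) = 4*(-⅕) + 5/M = -⅘ + 5/M)
H(k, S) = √(S² + k²)/(-⅘ + k + 5/S) (H(k, S) = √(k² + S²)/(k + (-⅘ + 5/S)) = √(S² + k²)/(-⅘ + k + 5/S))
H(y, -1)*32 - 3 = (5*(-1)*√((-1)² + 2²)/(25 - (-4 + 5*2)))*32 - 3 = (5*(-1)*√(1 + 4)/(25 - (-4 + 10)))*32 - 3 = (5*(-1)*√5/(25 - 1*6))*32 - 3 = (5*(-1)*√5/(25 - 6))*32 - 3 = (5*(-1)*√5/19)*32 - 3 = (5*(-1)*(1/19)*√5)*32 - 3 = -5*√5/19*32 - 3 = -160*√5/19 - 3 = -3 - 160*√5/19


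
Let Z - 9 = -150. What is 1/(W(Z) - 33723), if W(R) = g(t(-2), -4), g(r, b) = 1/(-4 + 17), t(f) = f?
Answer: -13/438398 ≈ -2.9653e-5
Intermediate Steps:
Z = -141 (Z = 9 - 150 = -141)
g(r, b) = 1/13
W(R) = 1/13
1/(W(Z) - 33723) = 1/(1/13 - 33723) = 1/(-438398/13) = -13/438398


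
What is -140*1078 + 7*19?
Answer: -150787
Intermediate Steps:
-140*1078 + 7*19 = -150920 + 133 = -150787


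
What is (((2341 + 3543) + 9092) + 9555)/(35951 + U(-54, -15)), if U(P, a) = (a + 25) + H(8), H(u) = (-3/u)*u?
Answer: 629/922 ≈ 0.68221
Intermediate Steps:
H(u) = -3
U(P, a) = 22 + a (U(P, a) = (a + 25) - 3 = (25 + a) - 3 = 22 + a)
(((2341 + 3543) + 9092) + 9555)/(35951 + U(-54, -15)) = (((2341 + 3543) + 9092) + 9555)/(35951 + (22 - 15)) = ((5884 + 9092) + 9555)/(35951 + 7) = (14976 + 9555)/35958 = 24531*(1/35958) = 629/922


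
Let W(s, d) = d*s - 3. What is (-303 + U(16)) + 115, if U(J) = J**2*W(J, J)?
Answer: 64580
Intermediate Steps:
W(s, d) = -3 + d*s
U(J) = J**2*(-3 + J**2) (U(J) = J**2*(-3 + J*J) = J**2*(-3 + J**2))
(-303 + U(16)) + 115 = (-303 + 16**2*(-3 + 16**2)) + 115 = (-303 + 256*(-3 + 256)) + 115 = (-303 + 256*253) + 115 = (-303 + 64768) + 115 = 64465 + 115 = 64580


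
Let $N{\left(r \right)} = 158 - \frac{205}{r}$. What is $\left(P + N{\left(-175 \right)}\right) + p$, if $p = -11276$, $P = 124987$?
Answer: $\frac{3985456}{35} \approx 1.1387 \cdot 10^{5}$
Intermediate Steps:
$N{\left(r \right)} = 158 - \frac{205}{r}$
$\left(P + N{\left(-175 \right)}\right) + p = \left(124987 + \left(158 - \frac{205}{-175}\right)\right) - 11276 = \left(124987 + \left(158 - - \frac{41}{35}\right)\right) - 11276 = \left(124987 + \left(158 + \frac{41}{35}\right)\right) - 11276 = \left(124987 + \frac{5571}{35}\right) - 11276 = \frac{4380116}{35} - 11276 = \frac{3985456}{35}$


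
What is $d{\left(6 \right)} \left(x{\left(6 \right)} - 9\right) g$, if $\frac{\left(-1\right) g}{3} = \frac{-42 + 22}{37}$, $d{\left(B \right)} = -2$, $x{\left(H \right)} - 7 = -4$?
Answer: $\frac{720}{37} \approx 19.459$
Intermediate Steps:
$x{\left(H \right)} = 3$ ($x{\left(H \right)} = 7 - 4 = 3$)
$g = \frac{60}{37}$ ($g = - 3 \frac{-42 + 22}{37} = - 3 \left(\left(-20\right) \frac{1}{37}\right) = \left(-3\right) \left(- \frac{20}{37}\right) = \frac{60}{37} \approx 1.6216$)
$d{\left(6 \right)} \left(x{\left(6 \right)} - 9\right) g = - 2 \left(3 - 9\right) \frac{60}{37} = \left(-2\right) \left(-6\right) \frac{60}{37} = 12 \cdot \frac{60}{37} = \frac{720}{37}$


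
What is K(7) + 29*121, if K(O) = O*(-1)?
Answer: 3502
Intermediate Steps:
K(O) = -O
K(7) + 29*121 = -1*7 + 29*121 = -7 + 3509 = 3502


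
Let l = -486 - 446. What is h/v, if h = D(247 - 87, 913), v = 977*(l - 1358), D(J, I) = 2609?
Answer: -2609/2237330 ≈ -0.0011661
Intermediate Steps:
l = -932
v = -2237330 (v = 977*(-932 - 1358) = 977*(-2290) = -2237330)
h = 2609
h/v = 2609/(-2237330) = 2609*(-1/2237330) = -2609/2237330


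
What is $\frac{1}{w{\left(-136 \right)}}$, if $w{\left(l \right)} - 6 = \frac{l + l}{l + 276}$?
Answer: $\frac{35}{142} \approx 0.24648$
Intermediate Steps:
$w{\left(l \right)} = 6 + \frac{2 l}{276 + l}$ ($w{\left(l \right)} = 6 + \frac{l + l}{l + 276} = 6 + \frac{2 l}{276 + l}$)
$\frac{1}{w{\left(-136 \right)}} = \frac{1}{8 \frac{1}{276 - 136} \left(207 - 136\right)} = \frac{1}{8 \cdot \frac{1}{140} \cdot 71} = \frac{1}{\frac{142}{35}} = \frac{35}{142}$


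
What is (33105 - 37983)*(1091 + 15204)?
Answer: -79487010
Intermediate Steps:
(33105 - 37983)*(1091 + 15204) = -4878*16295 = -79487010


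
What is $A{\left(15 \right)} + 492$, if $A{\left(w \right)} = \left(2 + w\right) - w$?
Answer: $494$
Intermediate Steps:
$A{\left(w \right)} = 2$
$A{\left(15 \right)} + 492 = 2 + 492 = 494$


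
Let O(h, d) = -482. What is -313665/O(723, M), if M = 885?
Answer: 313665/482 ≈ 650.76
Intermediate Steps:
-313665/O(723, M) = -313665/(-482) = -313665*(-1/482) = 313665/482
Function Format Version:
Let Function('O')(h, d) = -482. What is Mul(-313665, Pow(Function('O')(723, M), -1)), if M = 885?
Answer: Rational(313665, 482) ≈ 650.76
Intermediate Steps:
Mul(-313665, Pow(Function('O')(723, M), -1)) = Mul(-313665, Pow(-482, -1)) = Mul(-313665, Rational(-1, 482)) = Rational(313665, 482)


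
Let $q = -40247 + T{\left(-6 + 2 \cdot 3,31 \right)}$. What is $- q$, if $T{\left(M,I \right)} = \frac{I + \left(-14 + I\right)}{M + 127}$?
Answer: $\frac{5111321}{127} \approx 40247.0$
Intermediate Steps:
$T{\left(M,I \right)} = \frac{-14 + 2 I}{127 + M}$
$q = - \frac{5111321}{127}$ ($q = -40247 + \frac{2 \left(-7 + 31\right)}{127 + \left(-6 + 2 \cdot 3\right)} = -40247 + 2 \frac{1}{127 + \left(-6 + 6\right)} 24 = -40247 + 2 \frac{1}{127 + 0} \cdot 24 = -40247 + 2 \cdot \frac{1}{127} \cdot 24 = -40247 + \frac{48}{127} = - \frac{5111321}{127} \approx -40247.0$)
$- q = \left(-1\right) \left(- \frac{5111321}{127}\right) = \frac{5111321}{127}$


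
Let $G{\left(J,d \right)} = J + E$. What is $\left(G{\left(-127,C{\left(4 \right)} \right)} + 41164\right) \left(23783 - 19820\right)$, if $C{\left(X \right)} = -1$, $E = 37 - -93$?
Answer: $163144821$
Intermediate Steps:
$E = 130$ ($E = 37 + 93 = 130$)
$G{\left(J,d \right)} = 130 + J$ ($G{\left(J,d \right)} = J + 130 = 130 + J$)
$\left(G{\left(-127,C{\left(4 \right)} \right)} + 41164\right) \left(23783 - 19820\right) = \left(\left(130 - 127\right) + 41164\right) \left(23783 - 19820\right) = \left(3 + 41164\right) \left(23783 - 19820\right) = 41167 \left(23783 - 19820\right) = 41167 \cdot 3963 = 163144821$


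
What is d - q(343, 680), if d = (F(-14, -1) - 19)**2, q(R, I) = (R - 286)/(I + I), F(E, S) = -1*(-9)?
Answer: 135943/1360 ≈ 99.958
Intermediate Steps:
F(E, S) = 9
q(R, I) = (-286 + R)/(2*I) (q(R, I) = (-286 + R)/((2*I)) = (-286 + R)*(1/(2*I)) = (-286 + R)/(2*I))
d = 100 (d = (9 - 19)**2 = (-10)**2 = 100)
d - q(343, 680) = 100 - (-286 + 343)/(2*680) = 100 - 57/(2*680) = 100 - 1*57/1360 = 100 - 57/1360 = 135943/1360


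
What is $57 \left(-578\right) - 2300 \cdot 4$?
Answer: $-42146$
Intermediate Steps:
$57 \left(-578\right) - 2300 \cdot 4 = -32946 - 9200 = -42146$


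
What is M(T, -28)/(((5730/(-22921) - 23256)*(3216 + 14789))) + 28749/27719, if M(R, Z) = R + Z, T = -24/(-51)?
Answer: 60137235962992149/57982675501445105 ≈ 1.0372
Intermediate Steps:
T = 8/17 (T = -24*(-1/51) = 8/17 ≈ 0.47059)
M(T, -28)/(((5730/(-22921) - 23256)*(3216 + 14789))) + 28749/27719 = (8/17 - 28)/(((5730/(-22921) - 23256)*(3216 + 14789))) + 28749/27719 = -468*1/(18005*(5730*(-1/22921) - 23256))/17 + 28749*(1/27719) = -468*1/(18005*(-5730/22921 - 23256))/17 + 28749/27719 = -468/(17*((-533056506/22921*18005))) + 28749/27719 = -468/(17*(-9597682390530/22921)) + 28749/27719 = -468/17*(-22921/9597682390530) + 28749/27719 = 137526/2091802572295 + 28749/27719 = 60137235962992149/57982675501445105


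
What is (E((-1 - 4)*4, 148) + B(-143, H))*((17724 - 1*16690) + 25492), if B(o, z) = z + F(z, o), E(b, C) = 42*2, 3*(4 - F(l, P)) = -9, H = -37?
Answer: 1432404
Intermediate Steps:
F(l, P) = 7 (F(l, P) = 4 - 1/3*(-9) = 4 + 3 = 7)
E(b, C) = 84
B(o, z) = 7 + z (B(o, z) = z + 7 = 7 + z)
(E((-1 - 4)*4, 148) + B(-143, H))*((17724 - 1*16690) + 25492) = (84 + (7 - 37))*((17724 - 1*16690) + 25492) = (84 - 30)*((17724 - 16690) + 25492) = 54*(1034 + 25492) = 54*26526 = 1432404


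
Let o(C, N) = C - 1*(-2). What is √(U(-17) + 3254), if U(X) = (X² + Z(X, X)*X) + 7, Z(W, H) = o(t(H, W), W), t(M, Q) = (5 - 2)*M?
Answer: 3*√487 ≈ 66.204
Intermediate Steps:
t(M, Q) = 3*M
o(C, N) = 2 + C (o(C, N) = C + 2 = 2 + C)
Z(W, H) = 2 + 3*H
U(X) = 7 + X² + X*(2 + 3*X) (U(X) = (X² + (2 + 3*X)*X) + 7 = (X² + X*(2 + 3*X)) + 7 = 7 + X² + X*(2 + 3*X))
√(U(-17) + 3254) = √((7 + 2*(-17) + 4*(-17)²) + 3254) = √((7 - 34 + 4*289) + 3254) = √((7 - 34 + 1156) + 3254) = √(1129 + 3254) = √4383 = 3*√487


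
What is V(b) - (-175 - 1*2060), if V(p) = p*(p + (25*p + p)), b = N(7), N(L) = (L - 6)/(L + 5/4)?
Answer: 270483/121 ≈ 2235.4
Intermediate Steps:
N(L) = (-6 + L)/(5/4 + L) (N(L) = (-6 + L)/(L + 5*(¼)) = (-6 + L)/(L + 5/4) = (-6 + L)/(5/4 + L))
b = 4/33 (b = 4*(-6 + 7)/(5 + 4*7) = 4*1/(5 + 28) = 4*1/33 = 4*(1/33)*1 = 4/33 ≈ 0.12121)
V(p) = 27*p² (V(p) = p*(p + 26*p) = p*(27*p) = 27*p²)
V(b) - (-175 - 1*2060) = 27*(4/33)² - (-175 - 1*2060) = 27*(16/1089) - (-175 - 2060) = 48/121 - 1*(-2235) = 48/121 + 2235 = 270483/121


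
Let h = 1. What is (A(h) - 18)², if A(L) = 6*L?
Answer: 144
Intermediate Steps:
(A(h) - 18)² = (6*1 - 18)² = (6 - 18)² = (-12)² = 144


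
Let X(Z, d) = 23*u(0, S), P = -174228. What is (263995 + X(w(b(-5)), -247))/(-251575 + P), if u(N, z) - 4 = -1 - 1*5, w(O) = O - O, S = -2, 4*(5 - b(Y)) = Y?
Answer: -37707/60829 ≈ -0.61989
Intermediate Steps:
b(Y) = 5 - Y/4
w(O) = 0
u(N, z) = -2 (u(N, z) = 4 + (-1 - 1*5) = 4 + (-1 - 5) = 4 - 6 = -2)
X(Z, d) = -46 (X(Z, d) = 23*(-2) = -46)
(263995 + X(w(b(-5)), -247))/(-251575 + P) = (263995 - 46)/(-251575 - 174228) = 263949/(-425803) = 263949*(-1/425803) = -37707/60829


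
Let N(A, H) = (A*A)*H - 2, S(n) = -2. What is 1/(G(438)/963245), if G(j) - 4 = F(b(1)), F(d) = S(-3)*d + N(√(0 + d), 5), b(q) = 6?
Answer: 192649/4 ≈ 48162.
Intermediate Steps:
N(A, H) = -2 + H*A² (N(A, H) = A²*H - 2 = H*A² - 2 = -2 + H*A²)
F(d) = -2 + 3*d (F(d) = -2*d + (-2 + 5*(√(0 + d))²) = -2*d + (-2 + 5*(√d)²) = -2*d + (-2 + 5*d) = -2 + 3*d)
G(j) = 20 (G(j) = 4 + (-2 + 3*6) = 4 + (-2 + 18) = 4 + 16 = 20)
1/(G(438)/963245) = 1/(20/963245) = 1/(20*(1/963245)) = 1/(4/192649) = 192649/4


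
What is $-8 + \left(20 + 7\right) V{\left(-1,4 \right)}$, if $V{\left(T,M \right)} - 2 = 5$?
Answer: $181$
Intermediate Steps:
$V{\left(T,M \right)} = 7$ ($V{\left(T,M \right)} = 2 + 5 = 7$)
$-8 + \left(20 + 7\right) V{\left(-1,4 \right)} = -8 + \left(20 + 7\right) 7 = -8 + 27 \cdot 7 = -8 + 189 = 181$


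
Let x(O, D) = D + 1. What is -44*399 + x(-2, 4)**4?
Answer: -16931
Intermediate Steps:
x(O, D) = 1 + D
-44*399 + x(-2, 4)**4 = -44*399 + (1 + 4)**4 = -17556 + 5**4 = -17556 + 625 = -16931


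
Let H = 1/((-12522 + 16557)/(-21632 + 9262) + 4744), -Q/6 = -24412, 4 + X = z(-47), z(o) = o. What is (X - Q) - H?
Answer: -1719571805501/11735849 ≈ -1.4652e+5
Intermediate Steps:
X = -51 (X = -4 - 47 = -51)
Q = 146472 (Q = -6*(-24412) = 146472)
H = 2474/11735849 (H = 1/(4035/(-12370) + 4744) = 1/(4035*(-1/12370) + 4744) = 1/(-807/2474 + 4744) = 1/(11735849/2474) = 2474/11735849 ≈ 0.00021081)
(X - Q) - H = (-51 - 1*146472) - 1*2474/11735849 = (-51 - 146472) - 2474/11735849 = -146523 - 2474/11735849 = -1719571805501/11735849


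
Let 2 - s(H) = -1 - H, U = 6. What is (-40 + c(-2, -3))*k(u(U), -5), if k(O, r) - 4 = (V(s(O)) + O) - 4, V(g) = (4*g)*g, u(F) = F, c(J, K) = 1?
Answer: -12870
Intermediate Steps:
s(H) = 3 + H (s(H) = 2 - (-1 - H) = 2 + (1 + H) = 3 + H)
V(g) = 4*g²
k(O, r) = O + 4*(3 + O)² (k(O, r) = 4 + ((4*(3 + O)² + O) - 4) = 4 + ((O + 4*(3 + O)²) - 4) = 4 + (-4 + O + 4*(3 + O)²) = O + 4*(3 + O)²)
(-40 + c(-2, -3))*k(u(U), -5) = (-40 + 1)*(6 + 4*(3 + 6)²) = -39*(6 + 4*9²) = -39*(6 + 4*81) = -39*(6 + 324) = -39*330 = -12870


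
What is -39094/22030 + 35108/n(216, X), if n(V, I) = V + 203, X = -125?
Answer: 378524427/4615285 ≈ 82.015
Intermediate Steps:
n(V, I) = 203 + V
-39094/22030 + 35108/n(216, X) = -39094/22030 + 35108/(203 + 216) = -39094*1/22030 + 35108/419 = -19547/11015 + 35108*(1/419) = -19547/11015 + 35108/419 = 378524427/4615285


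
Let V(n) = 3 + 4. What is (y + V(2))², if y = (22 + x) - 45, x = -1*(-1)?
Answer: 225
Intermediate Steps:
V(n) = 7
x = 1
y = -22 (y = (22 + 1) - 45 = 23 - 45 = -22)
(y + V(2))² = (-22 + 7)² = (-15)² = 225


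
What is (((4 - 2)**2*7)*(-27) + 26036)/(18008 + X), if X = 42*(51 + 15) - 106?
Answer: 12640/10337 ≈ 1.2228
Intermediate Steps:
X = 2666 (X = 42*66 - 106 = 2772 - 106 = 2666)
(((4 - 2)**2*7)*(-27) + 26036)/(18008 + X) = (((4 - 2)**2*7)*(-27) + 26036)/(18008 + 2666) = ((2**2*7)*(-27) + 26036)/20674 = ((4*7)*(-27) + 26036)*(1/20674) = (28*(-27) + 26036)*(1/20674) = (-756 + 26036)*(1/20674) = 25280*(1/20674) = 12640/10337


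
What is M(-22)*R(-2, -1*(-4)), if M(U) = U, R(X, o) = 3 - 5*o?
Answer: 374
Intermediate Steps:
M(-22)*R(-2, -1*(-4)) = -22*(3 - (-5)*(-4)) = -22*(3 - 5*4) = -22*(3 - 20) = -22*(-17) = 374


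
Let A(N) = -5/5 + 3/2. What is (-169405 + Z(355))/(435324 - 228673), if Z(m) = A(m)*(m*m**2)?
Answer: 44400065/413302 ≈ 107.43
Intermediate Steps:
A(N) = 1/2 (A(N) = -5*1/5 + 3*(1/2) = -1 + 3/2 = 1/2)
Z(m) = m**3/2 (Z(m) = (m*m**2)/2 = m**3/2)
(-169405 + Z(355))/(435324 - 228673) = (-169405 + (1/2)*355**3)/(435324 - 228673) = (-169405 + (1/2)*44738875)/206651 = (-169405 + 44738875/2)*(1/206651) = (44400065/2)*(1/206651) = 44400065/413302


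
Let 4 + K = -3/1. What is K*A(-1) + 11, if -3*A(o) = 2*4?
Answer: 89/3 ≈ 29.667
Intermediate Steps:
A(o) = -8/3 (A(o) = -2*4/3 = -⅓*8 = -8/3)
K = -7 (K = -4 - 3/1 = -4 - 3*1 = -4 - 3 = -7)
K*A(-1) + 11 = -7*(-8/3) + 11 = 56/3 + 11 = 89/3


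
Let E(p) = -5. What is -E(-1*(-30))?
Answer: 5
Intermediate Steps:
-E(-1*(-30)) = -1*(-5) = 5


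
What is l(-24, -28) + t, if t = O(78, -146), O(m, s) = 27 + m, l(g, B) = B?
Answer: 77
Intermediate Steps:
t = 105 (t = 27 + 78 = 105)
l(-24, -28) + t = -28 + 105 = 77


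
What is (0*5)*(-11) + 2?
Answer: 2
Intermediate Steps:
(0*5)*(-11) + 2 = 0*(-11) + 2 = 0 + 2 = 2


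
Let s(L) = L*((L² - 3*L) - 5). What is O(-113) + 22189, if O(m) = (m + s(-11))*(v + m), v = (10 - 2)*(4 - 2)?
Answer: 192133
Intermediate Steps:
s(L) = L*(-5 + L² - 3*L)
v = 16 (v = 8*2 = 16)
O(m) = (-1639 + m)*(16 + m) (O(m) = (m - 11*(-5 + (-11)² - 3*(-11)))*(16 + m) = (m - 11*(-5 + 121 + 33))*(16 + m) = (m - 11*149)*(16 + m) = (m - 1639)*(16 + m) = (-1639 + m)*(16 + m))
O(-113) + 22189 = (-26224 + (-113)² - 1623*(-113)) + 22189 = (-26224 + 12769 + 183399) + 22189 = 169944 + 22189 = 192133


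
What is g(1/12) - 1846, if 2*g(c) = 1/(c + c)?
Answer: -1843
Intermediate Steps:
g(c) = 1/(4*c) (g(c) = 1/(2*(c + c)) = 1/(2*((2*c))) = (1/(2*c))/2 = 1/(4*c))
g(1/12) - 1846 = 1/(4*(1/12)) - 1846 = (¼)*12 - 1846 = 3 - 1846 = -1843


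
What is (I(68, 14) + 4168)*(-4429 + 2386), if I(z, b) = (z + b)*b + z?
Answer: -10999512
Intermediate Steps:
I(z, b) = z + b*(b + z) (I(z, b) = (b + z)*b + z = b*(b + z) + z = z + b*(b + z))
(I(68, 14) + 4168)*(-4429 + 2386) = ((68 + 14² + 14*68) + 4168)*(-4429 + 2386) = ((68 + 196 + 952) + 4168)*(-2043) = (1216 + 4168)*(-2043) = 5384*(-2043) = -10999512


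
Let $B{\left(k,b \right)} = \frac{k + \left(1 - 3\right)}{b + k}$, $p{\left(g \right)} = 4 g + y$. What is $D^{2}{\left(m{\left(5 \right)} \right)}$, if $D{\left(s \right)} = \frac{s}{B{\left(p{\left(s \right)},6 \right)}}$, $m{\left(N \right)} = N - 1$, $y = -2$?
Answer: $\frac{400}{9} \approx 44.444$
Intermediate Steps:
$m{\left(N \right)} = -1 + N$ ($m{\left(N \right)} = N - 1 = -1 + N$)
$p{\left(g \right)} = -2 + 4 g$ ($p{\left(g \right)} = 4 g - 2 = -2 + 4 g$)
$B{\left(k,b \right)} = \frac{-2 + k}{b + k}$ ($B{\left(k,b \right)} = \frac{k - 2}{b + k} = \frac{-2 + k}{b + k}$)
$D{\left(s \right)} = \frac{s \left(4 + 4 s\right)}{-4 + 4 s}$ ($D{\left(s \right)} = \frac{s}{\frac{1}{6 + \left(-2 + 4 s\right)} \left(-2 + \left(-2 + 4 s\right)\right)} = \frac{s}{\frac{1}{4 + 4 s} \left(-4 + 4 s\right)} = s \frac{4 + 4 s}{-4 + 4 s} = \frac{s \left(4 + 4 s\right)}{-4 + 4 s}$)
$D^{2}{\left(m{\left(5 \right)} \right)} = \left(\frac{\left(-1 + 5\right) \left(1 + \left(-1 + 5\right)\right)}{-1 + \left(-1 + 5\right)}\right)^{2} = \left(\frac{4 \left(1 + 4\right)}{-1 + 4}\right)^{2} = \left(4 \cdot \frac{1}{3} \cdot 5\right)^{2} = \left(\frac{20}{3}\right)^{2} = \frac{400}{9}$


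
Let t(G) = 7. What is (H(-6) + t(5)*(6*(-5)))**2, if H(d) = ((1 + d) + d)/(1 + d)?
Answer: 1079521/25 ≈ 43181.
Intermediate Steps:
H(d) = (1 + 2*d)/(1 + d)
(H(-6) + t(5)*(6*(-5)))**2 = ((1 + 2*(-6))/(1 - 6) + 7*(6*(-5)))**2 = ((1 - 12)/(-5) + 7*(-30))**2 = (-1/5*(-11) - 210)**2 = (11/5 - 210)**2 = (-1039/5)**2 = 1079521/25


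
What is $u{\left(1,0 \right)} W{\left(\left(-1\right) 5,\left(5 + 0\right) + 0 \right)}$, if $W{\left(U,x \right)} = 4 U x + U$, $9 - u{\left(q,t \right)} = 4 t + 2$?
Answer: $-735$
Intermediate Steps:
$u{\left(q,t \right)} = 7 - 4 t$ ($u{\left(q,t \right)} = 9 - \left(4 t + 2\right) = 9 - \left(2 + 4 t\right) = 7 - 4 t$)
$W{\left(U,x \right)} = U + 4 U x$ ($W{\left(U,x \right)} = 4 U x + U = U + 4 U x$)
$u{\left(1,0 \right)} W{\left(\left(-1\right) 5,\left(5 + 0\right) + 0 \right)} = \left(7 - 0\right) \left(-1\right) 5 \left(1 + 4 \left(\left(5 + 0\right) + 0\right)\right) = \left(7 + 0\right) \left(- 5 \left(1 + 4 \left(5 + 0\right)\right)\right) = 7 \left(- 5 \left(1 + 4 \cdot 5\right)\right) = 7 \left(- 5 \left(1 + 20\right)\right) = 7 \left(\left(-5\right) 21\right) = 7 \left(-105\right) = -735$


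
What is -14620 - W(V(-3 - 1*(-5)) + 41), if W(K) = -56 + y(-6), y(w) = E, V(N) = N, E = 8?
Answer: -14572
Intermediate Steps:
y(w) = 8
W(K) = -48 (W(K) = -56 + 8 = -48)
-14620 - W(V(-3 - 1*(-5)) + 41) = -14620 - 1*(-48) = -14620 + 48 = -14572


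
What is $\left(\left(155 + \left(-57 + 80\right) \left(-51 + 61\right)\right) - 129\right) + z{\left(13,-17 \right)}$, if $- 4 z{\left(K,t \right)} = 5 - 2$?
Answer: $\frac{1021}{4} \approx 255.25$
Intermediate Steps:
$z{\left(K,t \right)} = - \frac{3}{4}$ ($z{\left(K,t \right)} = - \frac{5 - 2}{4} = \left(- \frac{1}{4}\right) 3 = - \frac{3}{4}$)
$\left(\left(155 + \left(-57 + 80\right) \left(-51 + 61\right)\right) - 129\right) + z{\left(13,-17 \right)} = \left(\left(155 + \left(-57 + 80\right) \left(-51 + 61\right)\right) - 129\right) - \frac{3}{4} = \left(\left(155 + 23 \cdot 10\right) - 129\right) - \frac{3}{4} = \left(\left(155 + 230\right) - 129\right) - \frac{3}{4} = \left(385 - 129\right) - \frac{3}{4} = 256 - \frac{3}{4} = \frac{1021}{4}$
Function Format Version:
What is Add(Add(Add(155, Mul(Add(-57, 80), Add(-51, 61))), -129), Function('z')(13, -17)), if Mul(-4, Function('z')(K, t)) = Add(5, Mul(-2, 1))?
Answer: Rational(1021, 4) ≈ 255.25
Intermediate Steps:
Function('z')(K, t) = Rational(-3, 4) (Function('z')(K, t) = Mul(Rational(-1, 4), Add(5, Mul(-2, 1))) = Mul(Rational(-1, 4), Add(5, -2)) = Mul(Rational(-1, 4), 3) = Rational(-3, 4))
Add(Add(Add(155, Mul(Add(-57, 80), Add(-51, 61))), -129), Function('z')(13, -17)) = Add(Add(Add(155, Mul(Add(-57, 80), Add(-51, 61))), -129), Rational(-3, 4)) = Add(Add(Add(155, Mul(23, 10)), -129), Rational(-3, 4)) = Add(Add(Add(155, 230), -129), Rational(-3, 4)) = Add(Add(385, -129), Rational(-3, 4)) = Add(256, Rational(-3, 4)) = Rational(1021, 4)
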